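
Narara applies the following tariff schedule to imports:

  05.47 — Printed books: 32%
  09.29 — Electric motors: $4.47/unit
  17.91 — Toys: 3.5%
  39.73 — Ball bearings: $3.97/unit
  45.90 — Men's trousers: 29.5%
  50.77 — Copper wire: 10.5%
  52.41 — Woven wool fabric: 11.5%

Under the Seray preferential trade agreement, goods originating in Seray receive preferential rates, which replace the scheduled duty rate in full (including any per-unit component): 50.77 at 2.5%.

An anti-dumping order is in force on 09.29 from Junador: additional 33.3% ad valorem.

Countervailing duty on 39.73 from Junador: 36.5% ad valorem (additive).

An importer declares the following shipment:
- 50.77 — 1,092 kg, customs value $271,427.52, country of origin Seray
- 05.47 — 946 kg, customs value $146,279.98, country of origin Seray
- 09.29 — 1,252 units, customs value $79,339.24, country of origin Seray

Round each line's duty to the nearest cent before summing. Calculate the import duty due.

$59,191.72

Line 1 (50.77, Seray, 1,092 kg, $271,427.52):
Base rate for 50.77 is 10.5%.
Origin Seray qualifies under the Narara–Seray agreement and 50.77 is covered: preferential rate 2.5% applies instead.
Duty = $271,427.52 × 2.5% = $6,785.69.
Line 2 (05.47, Seray, 946 kg, $146,279.98):
Base rate for 05.47 is 32%.
Origin Seray is the FTA partner but 05.47 is not on the preference list; base rate stands.
Duty = $146,279.98 × 32% = $46,809.59.
Line 3 (09.29, Seray, 1,252 units, $79,339.24):
Base rate for 09.29 is $4.47/unit.
Origin Seray is the FTA partner but 09.29 is not on the preference list; base rate stands.
The additional-duty order on 09.29 targets Junador, not Seray; it does not apply.
Duty = 1,252 × $4.47 = $5,596.44.
Total = $6,785.69 + $46,809.59 + $5,596.44 = $59,191.72.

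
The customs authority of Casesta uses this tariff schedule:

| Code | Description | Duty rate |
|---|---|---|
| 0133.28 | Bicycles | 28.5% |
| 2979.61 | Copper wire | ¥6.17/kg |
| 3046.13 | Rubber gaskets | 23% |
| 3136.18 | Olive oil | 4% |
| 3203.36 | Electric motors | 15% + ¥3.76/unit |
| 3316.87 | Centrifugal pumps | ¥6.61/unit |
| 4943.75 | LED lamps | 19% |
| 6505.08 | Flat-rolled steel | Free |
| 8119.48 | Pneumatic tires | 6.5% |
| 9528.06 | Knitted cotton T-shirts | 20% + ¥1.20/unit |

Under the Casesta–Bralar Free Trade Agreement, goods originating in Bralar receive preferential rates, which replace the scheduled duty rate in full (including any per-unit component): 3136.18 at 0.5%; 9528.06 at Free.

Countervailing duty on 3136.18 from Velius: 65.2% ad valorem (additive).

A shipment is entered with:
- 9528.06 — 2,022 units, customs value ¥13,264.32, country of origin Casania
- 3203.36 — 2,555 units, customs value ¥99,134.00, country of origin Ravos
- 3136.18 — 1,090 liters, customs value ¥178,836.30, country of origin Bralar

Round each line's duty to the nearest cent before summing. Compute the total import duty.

Line 1 (9528.06, Casania, 2,022 units, ¥13,264.32):
Base rate for 9528.06 is 20% + ¥1.20/unit.
9528.06 has an FTA preferential rate, but origin Casania is not Bralar; base rate stands.
Duty = ¥13,264.32 × 20% + 2,022 × ¥1.20 = ¥5,079.26.
Line 2 (3203.36, Ravos, 2,555 units, ¥99,134.00):
Base rate for 3203.36 is 15% + ¥3.76/unit.
Duty = ¥99,134.00 × 15% + 2,555 × ¥3.76 = ¥24,476.90.
Line 3 (3136.18, Bralar, 1,090 liters, ¥178,836.30):
Base rate for 3136.18 is 4%.
Origin Bralar qualifies under the Casesta–Bralar agreement and 3136.18 is covered: preferential rate 0.5% applies instead.
The additional-duty order on 3136.18 targets Velius, not Bralar; it does not apply.
Duty = ¥178,836.30 × 0.5% = ¥894.18.
Total = ¥5,079.26 + ¥24,476.90 + ¥894.18 = ¥30,450.34.

¥30,450.34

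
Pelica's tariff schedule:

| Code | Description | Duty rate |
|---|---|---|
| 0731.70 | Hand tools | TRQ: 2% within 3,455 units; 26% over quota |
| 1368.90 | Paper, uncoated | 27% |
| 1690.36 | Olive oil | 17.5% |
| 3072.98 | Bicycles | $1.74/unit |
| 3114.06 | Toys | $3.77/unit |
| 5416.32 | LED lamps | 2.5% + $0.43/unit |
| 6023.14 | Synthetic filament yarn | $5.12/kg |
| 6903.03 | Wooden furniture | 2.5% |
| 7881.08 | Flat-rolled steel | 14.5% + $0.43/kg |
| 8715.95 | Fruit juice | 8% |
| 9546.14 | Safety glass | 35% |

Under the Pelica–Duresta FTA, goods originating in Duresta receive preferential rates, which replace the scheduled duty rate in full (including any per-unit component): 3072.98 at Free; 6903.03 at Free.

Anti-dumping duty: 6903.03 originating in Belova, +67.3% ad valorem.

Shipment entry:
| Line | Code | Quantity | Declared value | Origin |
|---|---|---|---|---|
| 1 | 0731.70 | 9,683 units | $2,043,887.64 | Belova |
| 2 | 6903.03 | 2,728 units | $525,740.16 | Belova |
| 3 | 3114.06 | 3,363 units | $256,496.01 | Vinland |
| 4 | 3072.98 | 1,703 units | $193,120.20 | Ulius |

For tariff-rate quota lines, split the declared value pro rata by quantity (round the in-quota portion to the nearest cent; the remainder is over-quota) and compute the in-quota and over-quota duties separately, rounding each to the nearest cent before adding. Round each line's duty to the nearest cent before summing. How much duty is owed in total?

$738,991.61

Line 1 (0731.70, Belova, 9,683 units, $2,043,887.64):
Code 0731.70 is under a tariff-rate quota (threshold 3,455 units). In-quota: 3,455 units at 2%; over-quota: 6,228 units at 26%.
Pro-rata value split: in-quota = $2,043,887.64 × 3,455/9,683 = $729,281.40; over-quota = $2,043,887.64 − $729,281.40 = $1,314,606.24.
In-quota duty = $729,281.40 × 2% = $14,585.63. Over-quota duty = $1,314,606.24 × 26% = $341,797.62.
Line duty = $14,585.63 + $341,797.62 = $356,383.25.
Line 2 (6903.03, Belova, 2,728 units, $525,740.16):
Base rate for 6903.03 is 2.5%.
6903.03 has an FTA preferential rate, but origin Belova is not Duresta; base rate stands.
Additional duty on 6903.03 from Belova: +67.3%. Applied ad valorem rate: 2.5% + 67.3% = 69.8%.
Duty = $525,740.16 × 69.8% = $366,966.63.
Line 3 (3114.06, Vinland, 3,363 units, $256,496.01):
Base rate for 3114.06 is $3.77/unit.
Duty = 3,363 × $3.77 = $12,678.51.
Line 4 (3072.98, Ulius, 1,703 units, $193,120.20):
Base rate for 3072.98 is $1.74/unit.
3072.98 has an FTA preferential rate, but origin Ulius is not Duresta; base rate stands.
Duty = 1,703 × $1.74 = $2,963.22.
Total = $356,383.25 + $366,966.63 + $12,678.51 + $2,963.22 = $738,991.61.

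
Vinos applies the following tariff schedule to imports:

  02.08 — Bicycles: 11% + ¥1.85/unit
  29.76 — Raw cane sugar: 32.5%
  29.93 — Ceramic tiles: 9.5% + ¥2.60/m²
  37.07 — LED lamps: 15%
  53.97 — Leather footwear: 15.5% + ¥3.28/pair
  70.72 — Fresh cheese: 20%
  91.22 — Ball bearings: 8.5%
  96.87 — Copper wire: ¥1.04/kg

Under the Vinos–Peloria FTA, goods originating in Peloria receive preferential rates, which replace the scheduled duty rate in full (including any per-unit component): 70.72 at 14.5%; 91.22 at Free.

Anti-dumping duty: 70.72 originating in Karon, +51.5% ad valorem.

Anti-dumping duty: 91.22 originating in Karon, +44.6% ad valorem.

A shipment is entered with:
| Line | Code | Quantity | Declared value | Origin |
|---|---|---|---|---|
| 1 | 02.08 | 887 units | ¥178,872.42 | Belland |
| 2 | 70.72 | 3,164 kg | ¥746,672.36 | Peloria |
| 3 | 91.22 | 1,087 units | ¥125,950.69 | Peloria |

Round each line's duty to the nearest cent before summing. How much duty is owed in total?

Line 1 (02.08, Belland, 887 units, ¥178,872.42):
Base rate for 02.08 is 11% + ¥1.85/unit.
Duty = ¥178,872.42 × 11% + 887 × ¥1.85 = ¥21,316.92.
Line 2 (70.72, Peloria, 3,164 kg, ¥746,672.36):
Base rate for 70.72 is 20%.
Origin Peloria qualifies under the Vinos–Peloria agreement and 70.72 is covered: preferential rate 14.5% applies instead.
The additional-duty order on 70.72 targets Karon, not Peloria; it does not apply.
Duty = ¥746,672.36 × 14.5% = ¥108,267.49.
Line 3 (91.22, Peloria, 1,087 units, ¥125,950.69):
Base rate for 91.22 is 8.5%.
Origin Peloria qualifies under the Vinos–Peloria agreement and 91.22 is covered: preferential rate Free applies instead.
The additional-duty order on 91.22 targets Karon, not Peloria; it does not apply.
Duty = ¥125,950.69 × 0% = ¥0.00.
Total = ¥21,316.92 + ¥108,267.49 + ¥0.00 = ¥129,584.41.

¥129,584.41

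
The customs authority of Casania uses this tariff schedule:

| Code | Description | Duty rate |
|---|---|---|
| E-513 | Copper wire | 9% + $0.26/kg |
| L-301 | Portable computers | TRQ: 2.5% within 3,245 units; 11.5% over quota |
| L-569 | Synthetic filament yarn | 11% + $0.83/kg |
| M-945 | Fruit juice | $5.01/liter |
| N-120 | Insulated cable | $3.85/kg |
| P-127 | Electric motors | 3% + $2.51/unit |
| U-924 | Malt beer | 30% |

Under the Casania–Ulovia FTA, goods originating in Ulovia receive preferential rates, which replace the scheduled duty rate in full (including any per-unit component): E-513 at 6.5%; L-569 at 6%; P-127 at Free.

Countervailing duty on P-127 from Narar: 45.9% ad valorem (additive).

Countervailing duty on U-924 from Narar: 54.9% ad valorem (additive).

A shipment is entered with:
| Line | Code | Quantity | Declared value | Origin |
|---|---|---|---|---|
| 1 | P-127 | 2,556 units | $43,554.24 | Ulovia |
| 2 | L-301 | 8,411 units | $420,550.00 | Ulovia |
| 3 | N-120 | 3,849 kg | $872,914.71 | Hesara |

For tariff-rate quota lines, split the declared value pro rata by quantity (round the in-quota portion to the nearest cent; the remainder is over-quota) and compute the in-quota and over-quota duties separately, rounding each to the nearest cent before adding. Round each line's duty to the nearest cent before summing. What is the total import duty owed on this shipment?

$48,579.40

Line 1 (P-127, Ulovia, 2,556 units, $43,554.24):
Base rate for P-127 is 3% + $2.51/unit.
Origin Ulovia qualifies under the Casania–Ulovia agreement and P-127 is covered: preferential rate Free applies instead.
The additional-duty order on P-127 targets Narar, not Ulovia; it does not apply.
Duty = $43,554.24 × 0% = $0.00.
Line 2 (L-301, Ulovia, 8,411 units, $420,550.00):
Code L-301 is under a tariff-rate quota (threshold 3,245 units). In-quota: 3,245 units at 2.5%; over-quota: 5,166 units at 11.5%.
Pro-rata value split: in-quota = $420,550.00 × 3,245/8,411 = $162,250.00; over-quota = $420,550.00 − $162,250.00 = $258,300.00.
In-quota duty = $162,250.00 × 2.5% = $4,056.25. Over-quota duty = $258,300.00 × 11.5% = $29,704.50.
Line duty = $4,056.25 + $29,704.50 = $33,760.75.
Line 3 (N-120, Hesara, 3,849 kg, $872,914.71):
Base rate for N-120 is $3.85/kg.
Duty = 3,849 × $3.85 = $14,818.65.
Total = $0.00 + $33,760.75 + $14,818.65 = $48,579.40.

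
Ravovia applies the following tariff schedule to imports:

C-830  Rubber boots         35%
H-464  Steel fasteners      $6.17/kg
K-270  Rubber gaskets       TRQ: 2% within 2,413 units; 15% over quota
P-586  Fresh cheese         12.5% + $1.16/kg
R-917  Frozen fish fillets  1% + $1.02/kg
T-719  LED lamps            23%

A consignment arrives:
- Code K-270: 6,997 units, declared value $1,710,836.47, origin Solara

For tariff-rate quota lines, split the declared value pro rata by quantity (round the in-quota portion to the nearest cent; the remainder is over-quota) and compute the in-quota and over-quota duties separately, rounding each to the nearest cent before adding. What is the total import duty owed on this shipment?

$179,925.13

Line 1 (K-270, Solara, 6,997 units, $1,710,836.47):
Code K-270 is under a tariff-rate quota (threshold 2,413 units). In-quota: 2,413 units at 2%; over-quota: 4,584 units at 15%.
Pro-rata value split: in-quota = $1,710,836.47 × 2,413/6,997 = $590,002.63; over-quota = $1,710,836.47 − $590,002.63 = $1,120,833.84.
In-quota duty = $590,002.63 × 2% = $11,800.05. Over-quota duty = $1,120,833.84 × 15% = $168,125.08.
Line duty = $11,800.05 + $168,125.08 = $179,925.13.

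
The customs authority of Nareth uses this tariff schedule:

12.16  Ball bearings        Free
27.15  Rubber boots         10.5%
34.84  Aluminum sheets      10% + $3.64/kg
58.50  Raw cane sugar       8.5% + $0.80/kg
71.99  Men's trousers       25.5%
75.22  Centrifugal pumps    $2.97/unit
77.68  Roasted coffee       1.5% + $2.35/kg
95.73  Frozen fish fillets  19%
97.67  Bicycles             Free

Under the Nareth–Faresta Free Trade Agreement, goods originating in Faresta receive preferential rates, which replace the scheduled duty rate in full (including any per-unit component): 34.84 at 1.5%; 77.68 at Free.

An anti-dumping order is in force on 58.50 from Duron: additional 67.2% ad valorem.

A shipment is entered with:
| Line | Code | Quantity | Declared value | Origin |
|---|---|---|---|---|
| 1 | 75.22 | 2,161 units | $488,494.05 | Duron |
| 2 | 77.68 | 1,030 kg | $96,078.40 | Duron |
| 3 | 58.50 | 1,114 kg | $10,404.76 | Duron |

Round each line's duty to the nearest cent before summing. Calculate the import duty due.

$19,047.45

Line 1 (75.22, Duron, 2,161 units, $488,494.05):
Base rate for 75.22 is $2.97/unit.
Duty = 2,161 × $2.97 = $6,418.17.
Line 2 (77.68, Duron, 1,030 kg, $96,078.40):
Base rate for 77.68 is 1.5% + $2.35/kg.
77.68 has an FTA preferential rate, but origin Duron is not Faresta; base rate stands.
Duty = $96,078.40 × 1.5% + 1,030 × $2.35 = $3,861.68.
Line 3 (58.50, Duron, 1,114 kg, $10,404.76):
Base rate for 58.50 is 8.5% + $0.80/kg.
Additional duty on 58.50 from Duron: +67.2%. Applied ad valorem rate: 8.5% + 67.2% = 75.7%.
Duty = $10,404.76 × 75.7% + 1,114 × $0.80 = $8,767.60.
Total = $6,418.17 + $3,861.68 + $8,767.60 = $19,047.45.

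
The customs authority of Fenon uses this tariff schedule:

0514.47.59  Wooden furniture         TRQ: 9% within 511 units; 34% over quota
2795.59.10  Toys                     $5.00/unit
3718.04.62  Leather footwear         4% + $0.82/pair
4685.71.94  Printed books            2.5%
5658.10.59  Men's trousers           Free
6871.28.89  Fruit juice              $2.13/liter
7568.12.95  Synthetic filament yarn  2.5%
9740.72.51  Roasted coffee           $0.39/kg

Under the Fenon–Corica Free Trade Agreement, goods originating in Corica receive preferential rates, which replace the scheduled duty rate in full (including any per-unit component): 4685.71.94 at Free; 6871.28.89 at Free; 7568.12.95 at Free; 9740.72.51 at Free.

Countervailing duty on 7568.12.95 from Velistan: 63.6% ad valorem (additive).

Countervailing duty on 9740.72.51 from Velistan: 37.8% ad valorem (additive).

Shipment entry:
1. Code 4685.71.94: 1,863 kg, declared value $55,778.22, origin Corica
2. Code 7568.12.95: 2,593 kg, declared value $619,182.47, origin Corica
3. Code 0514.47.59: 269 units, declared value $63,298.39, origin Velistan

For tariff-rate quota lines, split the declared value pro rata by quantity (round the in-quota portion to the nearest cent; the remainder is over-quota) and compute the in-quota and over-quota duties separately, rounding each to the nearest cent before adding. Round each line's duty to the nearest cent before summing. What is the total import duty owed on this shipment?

$5,696.86

Line 1 (4685.71.94, Corica, 1,863 kg, $55,778.22):
Base rate for 4685.71.94 is 2.5%.
Origin Corica qualifies under the Fenon–Corica agreement and 4685.71.94 is covered: preferential rate Free applies instead.
Duty = $55,778.22 × 0% = $0.00.
Line 2 (7568.12.95, Corica, 2,593 kg, $619,182.47):
Base rate for 7568.12.95 is 2.5%.
Origin Corica qualifies under the Fenon–Corica agreement and 7568.12.95 is covered: preferential rate Free applies instead.
The additional-duty order on 7568.12.95 targets Velistan, not Corica; it does not apply.
Duty = $619,182.47 × 0% = $0.00.
Line 3 (0514.47.59, Velistan, 269 units, $63,298.39):
Code 0514.47.59 is under a tariff-rate quota (threshold 511 units). Quantity 269 units is within the quota, so the in-quota rate 9% applies to the full value.
Duty = $63,298.39 × 9% = $5,696.86.
Total = $0.00 + $0.00 + $5,696.86 = $5,696.86.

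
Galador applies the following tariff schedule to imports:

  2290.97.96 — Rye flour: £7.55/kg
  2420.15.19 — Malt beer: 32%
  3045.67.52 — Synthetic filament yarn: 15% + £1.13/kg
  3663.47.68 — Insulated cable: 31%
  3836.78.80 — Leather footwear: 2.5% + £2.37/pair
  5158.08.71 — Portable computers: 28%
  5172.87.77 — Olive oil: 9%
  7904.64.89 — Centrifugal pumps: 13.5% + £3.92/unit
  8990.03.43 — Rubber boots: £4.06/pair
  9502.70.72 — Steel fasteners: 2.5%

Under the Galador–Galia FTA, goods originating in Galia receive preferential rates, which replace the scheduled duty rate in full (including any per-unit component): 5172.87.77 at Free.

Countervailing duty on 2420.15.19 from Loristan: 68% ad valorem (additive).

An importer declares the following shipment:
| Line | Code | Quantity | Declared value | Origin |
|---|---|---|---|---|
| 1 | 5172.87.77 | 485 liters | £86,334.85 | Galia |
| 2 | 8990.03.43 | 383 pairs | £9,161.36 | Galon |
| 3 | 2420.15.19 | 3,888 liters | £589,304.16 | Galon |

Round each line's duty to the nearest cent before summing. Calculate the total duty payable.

Line 1 (5172.87.77, Galia, 485 liters, £86,334.85):
Base rate for 5172.87.77 is 9%.
Origin Galia qualifies under the Galador–Galia agreement and 5172.87.77 is covered: preferential rate Free applies instead.
Duty = £86,334.85 × 0% = £0.00.
Line 2 (8990.03.43, Galon, 383 pairs, £9,161.36):
Base rate for 8990.03.43 is £4.06/pair.
Duty = 383 × £4.06 = £1,554.98.
Line 3 (2420.15.19, Galon, 3,888 liters, £589,304.16):
Base rate for 2420.15.19 is 32%.
The additional-duty order on 2420.15.19 targets Loristan, not Galon; it does not apply.
Duty = £589,304.16 × 32% = £188,577.33.
Total = £0.00 + £1,554.98 + £188,577.33 = £190,132.31.

£190,132.31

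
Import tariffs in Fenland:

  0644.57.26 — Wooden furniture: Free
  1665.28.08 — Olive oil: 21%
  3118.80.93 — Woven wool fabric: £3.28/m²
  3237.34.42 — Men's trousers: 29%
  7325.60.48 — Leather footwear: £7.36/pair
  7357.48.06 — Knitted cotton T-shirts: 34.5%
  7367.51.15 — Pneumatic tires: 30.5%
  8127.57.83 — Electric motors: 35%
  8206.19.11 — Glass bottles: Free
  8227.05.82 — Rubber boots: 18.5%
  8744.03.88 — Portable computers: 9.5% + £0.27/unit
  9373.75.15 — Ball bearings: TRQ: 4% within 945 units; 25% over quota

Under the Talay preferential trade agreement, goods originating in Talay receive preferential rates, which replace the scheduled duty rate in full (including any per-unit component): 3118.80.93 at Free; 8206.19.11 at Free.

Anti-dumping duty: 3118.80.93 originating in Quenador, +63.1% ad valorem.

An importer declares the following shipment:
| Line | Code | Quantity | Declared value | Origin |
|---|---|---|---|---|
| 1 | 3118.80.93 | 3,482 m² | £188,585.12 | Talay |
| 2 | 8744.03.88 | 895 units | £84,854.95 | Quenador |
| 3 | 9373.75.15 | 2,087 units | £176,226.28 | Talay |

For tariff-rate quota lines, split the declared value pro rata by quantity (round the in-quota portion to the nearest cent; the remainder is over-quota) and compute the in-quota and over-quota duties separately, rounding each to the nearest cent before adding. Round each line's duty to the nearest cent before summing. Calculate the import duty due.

£35,602.32

Line 1 (3118.80.93, Talay, 3,482 m², £188,585.12):
Base rate for 3118.80.93 is £3.28/m².
Origin Talay qualifies under the Fenland–Talay agreement and 3118.80.93 is covered: preferential rate Free applies instead.
The additional-duty order on 3118.80.93 targets Quenador, not Talay; it does not apply.
Duty = £188,585.12 × 0% = £0.00.
Line 2 (8744.03.88, Quenador, 895 units, £84,854.95):
Base rate for 8744.03.88 is 9.5% + £0.27/unit.
Duty = £84,854.95 × 9.5% + 895 × £0.27 = £8,302.87.
Line 3 (9373.75.15, Talay, 2,087 units, £176,226.28):
Code 9373.75.15 is under a tariff-rate quota (threshold 945 units). In-quota: 945 units at 4%; over-quota: 1,142 units at 25%.
Pro-rata value split: in-quota = £176,226.28 × 945/2,087 = £79,795.80; over-quota = £176,226.28 − £79,795.80 = £96,430.48.
In-quota duty = £79,795.80 × 4% = £3,191.83. Over-quota duty = £96,430.48 × 25% = £24,107.62.
Line duty = £3,191.83 + £24,107.62 = £27,299.45.
Total = £0.00 + £8,302.87 + £27,299.45 = £35,602.32.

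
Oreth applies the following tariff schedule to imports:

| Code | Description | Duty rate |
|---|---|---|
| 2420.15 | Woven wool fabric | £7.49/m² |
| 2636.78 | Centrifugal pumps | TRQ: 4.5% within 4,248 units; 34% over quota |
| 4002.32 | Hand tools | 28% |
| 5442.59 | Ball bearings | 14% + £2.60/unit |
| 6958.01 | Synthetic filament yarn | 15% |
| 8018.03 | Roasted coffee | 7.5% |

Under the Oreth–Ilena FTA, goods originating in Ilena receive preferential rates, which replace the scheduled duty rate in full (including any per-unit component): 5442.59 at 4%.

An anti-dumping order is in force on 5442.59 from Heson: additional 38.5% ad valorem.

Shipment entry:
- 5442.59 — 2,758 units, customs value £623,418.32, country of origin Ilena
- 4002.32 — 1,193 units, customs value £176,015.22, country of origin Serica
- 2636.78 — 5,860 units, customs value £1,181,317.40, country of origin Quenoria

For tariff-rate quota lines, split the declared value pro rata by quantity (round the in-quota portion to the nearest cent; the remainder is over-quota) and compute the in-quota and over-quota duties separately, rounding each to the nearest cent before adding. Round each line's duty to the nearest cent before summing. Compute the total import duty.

£223,244.38

Line 1 (5442.59, Ilena, 2,758 units, £623,418.32):
Base rate for 5442.59 is 14% + £2.60/unit.
Origin Ilena qualifies under the Oreth–Ilena agreement and 5442.59 is covered: preferential rate 4% applies instead.
The additional-duty order on 5442.59 targets Heson, not Ilena; it does not apply.
Duty = £623,418.32 × 4% = £24,936.73.
Line 2 (4002.32, Serica, 1,193 units, £176,015.22):
Base rate for 4002.32 is 28%.
Duty = £176,015.22 × 28% = £49,284.26.
Line 3 (2636.78, Quenoria, 5,860 units, £1,181,317.40):
Code 2636.78 is under a tariff-rate quota (threshold 4,248 units). In-quota: 4,248 units at 4.5%; over-quota: 1,612 units at 34%.
Pro-rata value split: in-quota = £1,181,317.40 × 4,248/5,860 = £856,354.32; over-quota = £1,181,317.40 − £856,354.32 = £324,963.08.
In-quota duty = £856,354.32 × 4.5% = £38,535.94. Over-quota duty = £324,963.08 × 34% = £110,487.45.
Line duty = £38,535.94 + £110,487.45 = £149,023.39.
Total = £24,936.73 + £49,284.26 + £149,023.39 = £223,244.38.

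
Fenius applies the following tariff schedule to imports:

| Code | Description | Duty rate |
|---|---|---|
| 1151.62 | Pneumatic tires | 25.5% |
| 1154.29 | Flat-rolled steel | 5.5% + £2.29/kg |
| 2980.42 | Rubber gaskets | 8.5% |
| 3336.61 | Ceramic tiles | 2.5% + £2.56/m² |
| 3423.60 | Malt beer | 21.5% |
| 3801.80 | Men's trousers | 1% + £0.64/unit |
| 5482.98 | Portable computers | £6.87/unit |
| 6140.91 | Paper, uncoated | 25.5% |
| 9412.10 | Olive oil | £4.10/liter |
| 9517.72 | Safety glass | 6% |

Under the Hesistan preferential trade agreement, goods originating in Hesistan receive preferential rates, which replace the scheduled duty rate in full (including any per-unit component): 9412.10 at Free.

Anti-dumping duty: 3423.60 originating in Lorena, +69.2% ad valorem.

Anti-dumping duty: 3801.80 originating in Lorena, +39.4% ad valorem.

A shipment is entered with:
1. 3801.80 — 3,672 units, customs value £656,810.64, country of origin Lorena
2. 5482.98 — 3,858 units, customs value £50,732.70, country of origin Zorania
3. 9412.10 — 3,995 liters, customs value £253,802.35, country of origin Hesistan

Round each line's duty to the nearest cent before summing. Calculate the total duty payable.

£294,206.04

Line 1 (3801.80, Lorena, 3,672 units, £656,810.64):
Base rate for 3801.80 is 1% + £0.64/unit.
Additional duty on 3801.80 from Lorena: +39.4%. Applied ad valorem rate: 1% + 39.4% = 40.4%.
Duty = £656,810.64 × 40.4% + 3,672 × £0.64 = £267,701.58.
Line 2 (5482.98, Zorania, 3,858 units, £50,732.70):
Base rate for 5482.98 is £6.87/unit.
Duty = 3,858 × £6.87 = £26,504.46.
Line 3 (9412.10, Hesistan, 3,995 liters, £253,802.35):
Base rate for 9412.10 is £4.10/liter.
Origin Hesistan qualifies under the Fenius–Hesistan agreement and 9412.10 is covered: preferential rate Free applies instead.
Duty = £253,802.35 × 0% = £0.00.
Total = £267,701.58 + £26,504.46 + £0.00 = £294,206.04.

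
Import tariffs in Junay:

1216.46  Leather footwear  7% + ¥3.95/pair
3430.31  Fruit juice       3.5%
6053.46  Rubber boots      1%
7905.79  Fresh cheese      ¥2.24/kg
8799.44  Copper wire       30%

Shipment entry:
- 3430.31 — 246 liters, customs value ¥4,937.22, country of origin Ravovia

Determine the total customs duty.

Line 1 (3430.31, Ravovia, 246 liters, ¥4,937.22):
Base rate for 3430.31 is 3.5%.
Duty = ¥4,937.22 × 3.5% = ¥172.80.

¥172.80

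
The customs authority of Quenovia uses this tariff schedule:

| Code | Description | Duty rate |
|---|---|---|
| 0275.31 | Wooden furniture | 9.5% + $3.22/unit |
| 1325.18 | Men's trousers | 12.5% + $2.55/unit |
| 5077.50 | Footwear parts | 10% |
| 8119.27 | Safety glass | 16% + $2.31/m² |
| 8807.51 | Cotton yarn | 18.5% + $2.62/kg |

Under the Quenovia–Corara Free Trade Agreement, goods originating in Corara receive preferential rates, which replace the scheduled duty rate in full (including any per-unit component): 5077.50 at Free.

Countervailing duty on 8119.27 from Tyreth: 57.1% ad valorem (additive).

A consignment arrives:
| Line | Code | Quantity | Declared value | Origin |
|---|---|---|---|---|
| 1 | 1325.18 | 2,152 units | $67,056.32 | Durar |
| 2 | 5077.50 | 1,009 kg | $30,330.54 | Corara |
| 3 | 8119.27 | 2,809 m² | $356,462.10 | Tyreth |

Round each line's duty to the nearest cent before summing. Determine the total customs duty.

$280,932.23

Line 1 (1325.18, Durar, 2,152 units, $67,056.32):
Base rate for 1325.18 is 12.5% + $2.55/unit.
Duty = $67,056.32 × 12.5% + 2,152 × $2.55 = $13,869.64.
Line 2 (5077.50, Corara, 1,009 kg, $30,330.54):
Base rate for 5077.50 is 10%.
Origin Corara qualifies under the Quenovia–Corara agreement and 5077.50 is covered: preferential rate Free applies instead.
Duty = $30,330.54 × 0% = $0.00.
Line 3 (8119.27, Tyreth, 2,809 m², $356,462.10):
Base rate for 8119.27 is 16% + $2.31/m².
Additional duty on 8119.27 from Tyreth: +57.1%. Applied ad valorem rate: 16% + 57.1% = 73.1%.
Duty = $356,462.10 × 73.1% + 2,809 × $2.31 = $267,062.59.
Total = $13,869.64 + $0.00 + $267,062.59 = $280,932.23.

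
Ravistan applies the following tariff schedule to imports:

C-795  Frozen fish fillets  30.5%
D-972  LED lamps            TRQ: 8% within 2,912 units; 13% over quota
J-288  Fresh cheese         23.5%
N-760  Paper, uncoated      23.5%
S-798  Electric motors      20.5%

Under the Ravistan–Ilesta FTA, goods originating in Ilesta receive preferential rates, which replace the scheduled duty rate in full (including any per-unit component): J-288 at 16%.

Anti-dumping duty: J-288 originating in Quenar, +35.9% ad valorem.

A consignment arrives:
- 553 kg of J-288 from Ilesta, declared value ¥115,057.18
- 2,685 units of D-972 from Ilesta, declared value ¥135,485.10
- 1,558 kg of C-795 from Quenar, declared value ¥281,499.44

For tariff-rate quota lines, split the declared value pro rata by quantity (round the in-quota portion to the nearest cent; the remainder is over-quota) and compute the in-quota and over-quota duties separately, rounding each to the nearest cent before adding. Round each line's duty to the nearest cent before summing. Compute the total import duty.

Line 1 (J-288, Ilesta, 553 kg, ¥115,057.18):
Base rate for J-288 is 23.5%.
Origin Ilesta qualifies under the Ravistan–Ilesta agreement and J-288 is covered: preferential rate 16% applies instead.
The additional-duty order on J-288 targets Quenar, not Ilesta; it does not apply.
Duty = ¥115,057.18 × 16% = ¥18,409.15.
Line 2 (D-972, Ilesta, 2,685 units, ¥135,485.10):
Code D-972 is under a tariff-rate quota (threshold 2,912 units). Quantity 2,685 units is within the quota, so the in-quota rate 8% applies to the full value.
Duty = ¥135,485.10 × 8% = ¥10,838.81.
Line 3 (C-795, Quenar, 1,558 kg, ¥281,499.44):
Base rate for C-795 is 30.5%.
Duty = ¥281,499.44 × 30.5% = ¥85,857.33.
Total = ¥18,409.15 + ¥10,838.81 + ¥85,857.33 = ¥115,105.29.

¥115,105.29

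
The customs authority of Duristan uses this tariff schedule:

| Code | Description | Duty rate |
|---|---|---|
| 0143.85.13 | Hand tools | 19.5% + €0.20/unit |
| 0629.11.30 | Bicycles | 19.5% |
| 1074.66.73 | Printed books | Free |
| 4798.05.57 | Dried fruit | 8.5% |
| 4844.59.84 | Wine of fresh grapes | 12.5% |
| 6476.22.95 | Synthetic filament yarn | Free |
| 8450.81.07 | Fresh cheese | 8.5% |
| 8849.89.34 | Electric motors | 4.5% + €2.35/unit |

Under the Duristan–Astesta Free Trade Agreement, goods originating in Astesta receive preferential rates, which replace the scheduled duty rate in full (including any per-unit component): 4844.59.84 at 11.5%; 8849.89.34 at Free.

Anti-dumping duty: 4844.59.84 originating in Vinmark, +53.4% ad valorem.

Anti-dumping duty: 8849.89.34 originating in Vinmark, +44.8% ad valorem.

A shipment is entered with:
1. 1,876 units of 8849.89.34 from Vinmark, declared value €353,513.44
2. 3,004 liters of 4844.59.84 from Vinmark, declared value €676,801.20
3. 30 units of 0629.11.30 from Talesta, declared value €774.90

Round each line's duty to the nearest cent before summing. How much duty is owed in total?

€624,853.83

Line 1 (8849.89.34, Vinmark, 1,876 units, €353,513.44):
Base rate for 8849.89.34 is 4.5% + €2.35/unit.
8849.89.34 has an FTA preferential rate, but origin Vinmark is not Astesta; base rate stands.
Additional duty on 8849.89.34 from Vinmark: +44.8%. Applied ad valorem rate: 4.5% + 44.8% = 49.3%.
Duty = €353,513.44 × 49.3% + 1,876 × €2.35 = €178,690.73.
Line 2 (4844.59.84, Vinmark, 3,004 liters, €676,801.20):
Base rate for 4844.59.84 is 12.5%.
4844.59.84 has an FTA preferential rate, but origin Vinmark is not Astesta; base rate stands.
Additional duty on 4844.59.84 from Vinmark: +53.4%. Applied ad valorem rate: 12.5% + 53.4% = 65.9%.
Duty = €676,801.20 × 65.9% = €446,011.99.
Line 3 (0629.11.30, Talesta, 30 units, €774.90):
Base rate for 0629.11.30 is 19.5%.
Duty = €774.90 × 19.5% = €151.11.
Total = €178,690.73 + €446,011.99 + €151.11 = €624,853.83.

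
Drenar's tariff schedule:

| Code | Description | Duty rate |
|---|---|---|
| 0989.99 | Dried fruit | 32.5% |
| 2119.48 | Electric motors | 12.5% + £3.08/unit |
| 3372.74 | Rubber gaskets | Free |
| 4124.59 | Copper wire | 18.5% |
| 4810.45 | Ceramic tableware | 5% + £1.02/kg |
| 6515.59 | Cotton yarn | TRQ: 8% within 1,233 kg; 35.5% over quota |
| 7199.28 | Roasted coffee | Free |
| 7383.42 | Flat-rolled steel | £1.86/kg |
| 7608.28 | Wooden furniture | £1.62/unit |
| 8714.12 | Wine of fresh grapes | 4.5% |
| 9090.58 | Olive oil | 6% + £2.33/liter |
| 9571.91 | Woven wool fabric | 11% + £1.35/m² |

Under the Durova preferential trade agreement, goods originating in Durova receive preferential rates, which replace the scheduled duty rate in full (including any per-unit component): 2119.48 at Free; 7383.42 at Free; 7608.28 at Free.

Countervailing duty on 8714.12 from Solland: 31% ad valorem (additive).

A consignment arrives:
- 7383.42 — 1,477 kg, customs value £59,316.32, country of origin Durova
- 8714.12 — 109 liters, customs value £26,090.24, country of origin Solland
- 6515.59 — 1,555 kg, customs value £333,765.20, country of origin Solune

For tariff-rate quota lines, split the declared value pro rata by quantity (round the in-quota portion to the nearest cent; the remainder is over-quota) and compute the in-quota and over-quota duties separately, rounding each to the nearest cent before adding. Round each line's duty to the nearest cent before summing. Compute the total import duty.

Line 1 (7383.42, Durova, 1,477 kg, £59,316.32):
Base rate for 7383.42 is £1.86/kg.
Origin Durova qualifies under the Drenar–Durova agreement and 7383.42 is covered: preferential rate Free applies instead.
Duty = £59,316.32 × 0% = £0.00.
Line 2 (8714.12, Solland, 109 liters, £26,090.24):
Base rate for 8714.12 is 4.5%.
Additional duty on 8714.12 from Solland: +31%. Applied ad valorem rate: 4.5% + 31% = 35.5%.
Duty = £26,090.24 × 35.5% = £9,262.04.
Line 3 (6515.59, Solune, 1,555 kg, £333,765.20):
Code 6515.59 is under a tariff-rate quota (threshold 1,233 kg). In-quota: 1,233 kg at 8%; over-quota: 322 kg at 35.5%.
Pro-rata value split: in-quota = £333,765.20 × 1,233/1,555 = £264,651.12; over-quota = £333,765.20 − £264,651.12 = £69,114.08.
In-quota duty = £264,651.12 × 8% = £21,172.09. Over-quota duty = £69,114.08 × 35.5% = £24,535.50.
Line duty = £21,172.09 + £24,535.50 = £45,707.59.
Total = £0.00 + £9,262.04 + £45,707.59 = £54,969.63.

£54,969.63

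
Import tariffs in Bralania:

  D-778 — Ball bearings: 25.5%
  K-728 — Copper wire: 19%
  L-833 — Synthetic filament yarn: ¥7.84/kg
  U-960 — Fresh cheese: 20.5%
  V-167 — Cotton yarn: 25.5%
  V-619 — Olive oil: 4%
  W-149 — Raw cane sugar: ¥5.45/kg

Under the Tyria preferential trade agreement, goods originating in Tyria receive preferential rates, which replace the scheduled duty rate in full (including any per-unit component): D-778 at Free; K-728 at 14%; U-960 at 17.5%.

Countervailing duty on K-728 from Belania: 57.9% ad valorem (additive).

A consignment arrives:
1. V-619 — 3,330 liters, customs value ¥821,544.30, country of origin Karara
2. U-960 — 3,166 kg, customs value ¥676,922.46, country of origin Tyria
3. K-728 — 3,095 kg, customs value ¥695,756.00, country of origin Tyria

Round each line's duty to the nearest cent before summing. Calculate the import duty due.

Line 1 (V-619, Karara, 3,330 liters, ¥821,544.30):
Base rate for V-619 is 4%.
Duty = ¥821,544.30 × 4% = ¥32,861.77.
Line 2 (U-960, Tyria, 3,166 kg, ¥676,922.46):
Base rate for U-960 is 20.5%.
Origin Tyria qualifies under the Bralania–Tyria agreement and U-960 is covered: preferential rate 17.5% applies instead.
Duty = ¥676,922.46 × 17.5% = ¥118,461.43.
Line 3 (K-728, Tyria, 3,095 kg, ¥695,756.00):
Base rate for K-728 is 19%.
Origin Tyria qualifies under the Bralania–Tyria agreement and K-728 is covered: preferential rate 14% applies instead.
The additional-duty order on K-728 targets Belania, not Tyria; it does not apply.
Duty = ¥695,756.00 × 14% = ¥97,405.84.
Total = ¥32,861.77 + ¥118,461.43 + ¥97,405.84 = ¥248,729.04.

¥248,729.04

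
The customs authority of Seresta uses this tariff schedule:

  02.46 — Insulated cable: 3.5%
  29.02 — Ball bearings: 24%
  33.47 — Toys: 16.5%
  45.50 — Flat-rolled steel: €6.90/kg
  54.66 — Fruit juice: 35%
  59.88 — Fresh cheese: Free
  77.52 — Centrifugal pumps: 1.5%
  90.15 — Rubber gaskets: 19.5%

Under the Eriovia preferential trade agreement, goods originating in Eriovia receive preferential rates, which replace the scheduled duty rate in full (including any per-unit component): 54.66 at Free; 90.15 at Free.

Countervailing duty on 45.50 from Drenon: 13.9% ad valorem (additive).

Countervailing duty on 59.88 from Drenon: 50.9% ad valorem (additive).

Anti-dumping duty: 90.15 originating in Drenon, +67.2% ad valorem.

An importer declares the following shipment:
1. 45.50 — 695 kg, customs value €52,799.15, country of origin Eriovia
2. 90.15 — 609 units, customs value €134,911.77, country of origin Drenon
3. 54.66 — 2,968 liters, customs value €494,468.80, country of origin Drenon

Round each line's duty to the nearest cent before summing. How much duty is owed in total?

Line 1 (45.50, Eriovia, 695 kg, €52,799.15):
Base rate for 45.50 is €6.90/kg.
Origin Eriovia is the FTA partner but 45.50 is not on the preference list; base rate stands.
The additional-duty order on 45.50 targets Drenon, not Eriovia; it does not apply.
Duty = 695 × €6.90 = €4,795.50.
Line 2 (90.15, Drenon, 609 units, €134,911.77):
Base rate for 90.15 is 19.5%.
90.15 has an FTA preferential rate, but origin Drenon is not Eriovia; base rate stands.
Additional duty on 90.15 from Drenon: +67.2%. Applied ad valorem rate: 19.5% + 67.2% = 86.7%.
Duty = €134,911.77 × 86.7% = €116,968.50.
Line 3 (54.66, Drenon, 2,968 liters, €494,468.80):
Base rate for 54.66 is 35%.
54.66 has an FTA preferential rate, but origin Drenon is not Eriovia; base rate stands.
Duty = €494,468.80 × 35% = €173,064.08.
Total = €4,795.50 + €116,968.50 + €173,064.08 = €294,828.08.

€294,828.08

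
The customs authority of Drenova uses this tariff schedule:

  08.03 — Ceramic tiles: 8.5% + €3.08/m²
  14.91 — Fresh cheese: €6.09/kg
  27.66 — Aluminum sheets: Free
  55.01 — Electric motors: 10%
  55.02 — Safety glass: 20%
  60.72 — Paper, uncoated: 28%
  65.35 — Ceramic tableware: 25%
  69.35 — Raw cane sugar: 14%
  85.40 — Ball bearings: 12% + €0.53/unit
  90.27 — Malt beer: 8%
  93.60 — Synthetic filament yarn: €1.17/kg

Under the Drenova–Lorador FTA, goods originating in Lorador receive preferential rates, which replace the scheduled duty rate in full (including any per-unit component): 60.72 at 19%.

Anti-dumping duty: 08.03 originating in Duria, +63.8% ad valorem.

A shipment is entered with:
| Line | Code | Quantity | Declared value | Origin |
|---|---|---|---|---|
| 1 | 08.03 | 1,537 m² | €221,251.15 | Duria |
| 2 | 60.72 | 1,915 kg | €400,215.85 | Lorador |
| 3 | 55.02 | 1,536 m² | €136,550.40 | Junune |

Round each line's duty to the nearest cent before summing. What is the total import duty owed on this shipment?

Line 1 (08.03, Duria, 1,537 m², €221,251.15):
Base rate for 08.03 is 8.5% + €3.08/m².
Additional duty on 08.03 from Duria: +63.8%. Applied ad valorem rate: 8.5% + 63.8% = 72.3%.
Duty = €221,251.15 × 72.3% + 1,537 × €3.08 = €164,698.54.
Line 2 (60.72, Lorador, 1,915 kg, €400,215.85):
Base rate for 60.72 is 28%.
Origin Lorador qualifies under the Drenova–Lorador agreement and 60.72 is covered: preferential rate 19% applies instead.
Duty = €400,215.85 × 19% = €76,041.01.
Line 3 (55.02, Junune, 1,536 m², €136,550.40):
Base rate for 55.02 is 20%.
Duty = €136,550.40 × 20% = €27,310.08.
Total = €164,698.54 + €76,041.01 + €27,310.08 = €268,049.63.

€268,049.63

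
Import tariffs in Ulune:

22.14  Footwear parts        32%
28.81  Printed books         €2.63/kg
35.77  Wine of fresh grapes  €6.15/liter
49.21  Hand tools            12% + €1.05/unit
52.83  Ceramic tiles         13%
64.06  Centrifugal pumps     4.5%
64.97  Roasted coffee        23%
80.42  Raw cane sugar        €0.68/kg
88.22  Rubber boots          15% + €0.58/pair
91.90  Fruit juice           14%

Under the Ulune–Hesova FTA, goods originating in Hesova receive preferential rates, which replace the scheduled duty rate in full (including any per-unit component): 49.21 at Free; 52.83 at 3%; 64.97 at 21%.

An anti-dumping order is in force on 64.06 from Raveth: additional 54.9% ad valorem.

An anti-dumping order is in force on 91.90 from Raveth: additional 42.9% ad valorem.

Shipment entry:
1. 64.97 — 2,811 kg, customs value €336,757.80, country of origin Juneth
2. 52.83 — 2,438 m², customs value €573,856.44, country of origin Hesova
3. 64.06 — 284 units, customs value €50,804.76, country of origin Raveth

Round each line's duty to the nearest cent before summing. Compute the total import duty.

Line 1 (64.97, Juneth, 2,811 kg, €336,757.80):
Base rate for 64.97 is 23%.
64.97 has an FTA preferential rate, but origin Juneth is not Hesova; base rate stands.
Duty = €336,757.80 × 23% = €77,454.29.
Line 2 (52.83, Hesova, 2,438 m², €573,856.44):
Base rate for 52.83 is 13%.
Origin Hesova qualifies under the Ulune–Hesova agreement and 52.83 is covered: preferential rate 3% applies instead.
Duty = €573,856.44 × 3% = €17,215.69.
Line 3 (64.06, Raveth, 284 units, €50,804.76):
Base rate for 64.06 is 4.5%.
Additional duty on 64.06 from Raveth: +54.9%. Applied ad valorem rate: 4.5% + 54.9% = 59.4%.
Duty = €50,804.76 × 59.4% = €30,178.03.
Total = €77,454.29 + €17,215.69 + €30,178.03 = €124,848.01.

€124,848.01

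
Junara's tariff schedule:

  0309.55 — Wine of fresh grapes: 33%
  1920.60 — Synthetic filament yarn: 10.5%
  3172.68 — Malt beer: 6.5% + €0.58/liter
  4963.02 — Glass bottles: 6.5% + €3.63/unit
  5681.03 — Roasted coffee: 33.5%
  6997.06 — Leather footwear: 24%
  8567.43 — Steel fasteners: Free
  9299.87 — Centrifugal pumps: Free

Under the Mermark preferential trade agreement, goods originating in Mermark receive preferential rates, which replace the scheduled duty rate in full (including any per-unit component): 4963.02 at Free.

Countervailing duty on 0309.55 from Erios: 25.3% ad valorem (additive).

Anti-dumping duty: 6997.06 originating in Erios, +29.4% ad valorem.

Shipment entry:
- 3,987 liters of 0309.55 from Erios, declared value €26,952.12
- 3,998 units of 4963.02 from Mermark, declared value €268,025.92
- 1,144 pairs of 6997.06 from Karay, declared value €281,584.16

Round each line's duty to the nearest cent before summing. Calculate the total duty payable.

Line 1 (0309.55, Erios, 3,987 liters, €26,952.12):
Base rate for 0309.55 is 33%.
Additional duty on 0309.55 from Erios: +25.3%. Applied ad valorem rate: 33% + 25.3% = 58.3%.
Duty = €26,952.12 × 58.3% = €15,713.09.
Line 2 (4963.02, Mermark, 3,998 units, €268,025.92):
Base rate for 4963.02 is 6.5% + €3.63/unit.
Origin Mermark qualifies under the Junara–Mermark agreement and 4963.02 is covered: preferential rate Free applies instead.
Duty = €268,025.92 × 0% = €0.00.
Line 3 (6997.06, Karay, 1,144 pairs, €281,584.16):
Base rate for 6997.06 is 24%.
The additional-duty order on 6997.06 targets Erios, not Karay; it does not apply.
Duty = €281,584.16 × 24% = €67,580.20.
Total = €15,713.09 + €0.00 + €67,580.20 = €83,293.29.

€83,293.29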